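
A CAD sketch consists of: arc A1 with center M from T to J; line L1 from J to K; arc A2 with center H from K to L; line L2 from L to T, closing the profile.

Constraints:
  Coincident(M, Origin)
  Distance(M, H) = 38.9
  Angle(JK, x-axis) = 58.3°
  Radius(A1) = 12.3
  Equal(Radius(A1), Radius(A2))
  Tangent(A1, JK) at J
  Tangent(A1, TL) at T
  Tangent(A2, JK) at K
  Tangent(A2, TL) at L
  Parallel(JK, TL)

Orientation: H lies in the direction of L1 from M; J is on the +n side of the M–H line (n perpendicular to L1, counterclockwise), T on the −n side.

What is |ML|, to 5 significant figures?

40.798

The slot axis is L1's direction at 58.3°, so u = (cos 58.3°, sin 58.3°) = (0.52547, 0.85081) and n = (−sin 58.3°, cos 58.3°) = (-0.85081, 0.52547). M is at the origin and H lies 38.9 along u from M, so H = 38.9·u = (20.441, 33.097). Tangency of A1 to both parallel lines with radius 12.3 puts J and T at M ± 12.3·n: J = (-10.465, 6.4633), T = (10.465, -6.4633). Equal radii place K and L the same way about H: K = H + 12.3·n = (9.9759, 39.560), L = H − 12.3·n = (30.906, 26.633). Then |ML| = |L − M| = 40.798.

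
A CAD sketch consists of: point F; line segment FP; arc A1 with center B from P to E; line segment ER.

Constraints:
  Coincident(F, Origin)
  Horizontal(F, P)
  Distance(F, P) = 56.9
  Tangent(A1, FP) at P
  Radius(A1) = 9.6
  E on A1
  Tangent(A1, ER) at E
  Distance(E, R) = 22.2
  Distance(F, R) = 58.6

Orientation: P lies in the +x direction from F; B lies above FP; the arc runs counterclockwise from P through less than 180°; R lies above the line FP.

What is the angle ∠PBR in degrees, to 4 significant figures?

160.5°

Checks: |BP| = 9.600 ✓; |BE| = 9.600 ✓; ∠(BE, ER) = 90.00° ✓; |ER| = 22.20 ✓; |FR| = 58.60 ✓.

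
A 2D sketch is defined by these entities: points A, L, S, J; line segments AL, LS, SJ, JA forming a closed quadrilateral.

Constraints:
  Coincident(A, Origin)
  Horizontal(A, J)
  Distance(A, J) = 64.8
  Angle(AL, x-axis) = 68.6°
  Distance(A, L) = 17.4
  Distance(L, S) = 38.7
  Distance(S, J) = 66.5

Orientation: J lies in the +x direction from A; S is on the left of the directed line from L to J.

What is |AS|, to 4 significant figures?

56.08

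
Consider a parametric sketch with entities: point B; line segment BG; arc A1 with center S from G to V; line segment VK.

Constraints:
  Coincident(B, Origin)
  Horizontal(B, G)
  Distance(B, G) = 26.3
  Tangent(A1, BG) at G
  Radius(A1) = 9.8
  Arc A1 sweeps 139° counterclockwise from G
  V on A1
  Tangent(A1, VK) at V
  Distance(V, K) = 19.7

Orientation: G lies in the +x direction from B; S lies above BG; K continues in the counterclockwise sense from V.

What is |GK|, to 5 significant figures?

31.280

On A1, G sits at bearing -90° from S; a 139° counterclockwise sweep puts V at bearing 49°, so V = S + 9.8·(cos 49°, sin 49°) = (32.729, 17.196). Since A1 is tangent to VK there, SV ⟂ VK, so VK runs along (−sin 49°, cos 49°); with |VK| = 19.7, K = (17.862, 30.121). Then |GK| = |K − G| = 31.280.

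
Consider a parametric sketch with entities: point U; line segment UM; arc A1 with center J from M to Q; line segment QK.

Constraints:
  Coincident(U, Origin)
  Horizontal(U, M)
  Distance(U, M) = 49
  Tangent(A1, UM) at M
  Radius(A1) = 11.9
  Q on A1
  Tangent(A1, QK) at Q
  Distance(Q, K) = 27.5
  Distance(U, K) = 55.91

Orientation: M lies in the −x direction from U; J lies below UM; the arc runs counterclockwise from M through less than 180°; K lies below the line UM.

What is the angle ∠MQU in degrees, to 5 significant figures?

47.378°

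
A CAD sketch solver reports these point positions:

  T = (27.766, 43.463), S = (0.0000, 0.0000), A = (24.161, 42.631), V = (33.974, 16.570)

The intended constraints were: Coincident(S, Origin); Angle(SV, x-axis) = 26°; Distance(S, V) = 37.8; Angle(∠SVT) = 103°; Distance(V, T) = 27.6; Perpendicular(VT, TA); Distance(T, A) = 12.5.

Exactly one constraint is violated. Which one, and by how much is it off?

Distance(T, A) = 12.5 — off by 8.80.

S = (0.00, 0.00) ✓; SV at 26.00° ✓; |SV| = 37.80 ✓; ∠SVT = 103.0° ✓; |VT| = 27.60 ✓; ∠(VT, TA) = 90.00° ✓; |TA| = 3.700 ✗.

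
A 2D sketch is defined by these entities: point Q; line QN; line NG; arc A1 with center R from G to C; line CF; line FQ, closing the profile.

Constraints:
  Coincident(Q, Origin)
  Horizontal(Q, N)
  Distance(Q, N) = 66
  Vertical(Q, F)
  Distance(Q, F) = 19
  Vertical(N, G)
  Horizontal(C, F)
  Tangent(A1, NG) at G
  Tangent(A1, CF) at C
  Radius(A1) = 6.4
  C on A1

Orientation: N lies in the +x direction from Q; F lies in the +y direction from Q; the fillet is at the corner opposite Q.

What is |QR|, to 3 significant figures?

60.9

Q is at the origin; Q and N share the same y with |QN| = 66.0 and N on the +x side, so N = (66.0, 0.00). QF is vertical with |QF| = 19.0 and F on the +y side, so F = (0.00, 19.0). The virtual corner opposite Q is at (66.0, 19.0). A1 meets NG tangentially, so RG is at right angles to NG and tangency of A1 to CF means the radius RC is perpendicular to CF, with radius 6.4, so the center R sits 6.4 in from both sides at R = (59.6, 12.6). Then |QR| = |R − Q| = 60.9.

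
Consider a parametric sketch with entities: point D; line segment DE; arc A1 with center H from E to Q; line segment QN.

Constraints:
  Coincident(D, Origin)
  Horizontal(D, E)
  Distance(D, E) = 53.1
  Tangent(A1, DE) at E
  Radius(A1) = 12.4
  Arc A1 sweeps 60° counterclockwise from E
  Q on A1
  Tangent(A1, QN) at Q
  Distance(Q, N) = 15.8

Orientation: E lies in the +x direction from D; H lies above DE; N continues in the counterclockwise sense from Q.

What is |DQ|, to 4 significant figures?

64.14

D is at the origin; DE is horizontal with |DE| = 53.1 and E on the +x side, so E = (53.10, 0.000). The tangent condition forces HE to be normal to DE, so H = E + (0, 12.4) = (53.10, 12.40). On A1, E sits at bearing -90° from H; a 60° counterclockwise sweep puts Q at bearing -30°, so Q = H + 12.4·(cos -30°, sin -30°) = (63.84, 6.200). Then |DQ| = |Q − D| = 64.14.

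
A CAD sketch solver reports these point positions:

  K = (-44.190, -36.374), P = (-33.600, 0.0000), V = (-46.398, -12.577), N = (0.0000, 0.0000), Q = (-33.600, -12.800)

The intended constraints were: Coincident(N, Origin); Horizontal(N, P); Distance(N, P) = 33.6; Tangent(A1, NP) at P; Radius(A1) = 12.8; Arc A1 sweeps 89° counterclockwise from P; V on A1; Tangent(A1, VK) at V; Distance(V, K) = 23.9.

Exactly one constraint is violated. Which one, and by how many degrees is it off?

Tangent(A1, VK) at V — off by 6.30°.

N = (0.00, 0.00) ✓; N.y = 0.00, P.y = 0.00 ✓; |NP| = 33.60 ✓; ∠(QP, PN) = 90.00° ✓; |QP| = 12.80 ✓; bearing(Q→V) − bearing(Q→P) = 89.00° ✓; |QV| = 12.80 ✓; ∠(QV, VK) = 83.70° ✗; |VK| = 23.90 ✓.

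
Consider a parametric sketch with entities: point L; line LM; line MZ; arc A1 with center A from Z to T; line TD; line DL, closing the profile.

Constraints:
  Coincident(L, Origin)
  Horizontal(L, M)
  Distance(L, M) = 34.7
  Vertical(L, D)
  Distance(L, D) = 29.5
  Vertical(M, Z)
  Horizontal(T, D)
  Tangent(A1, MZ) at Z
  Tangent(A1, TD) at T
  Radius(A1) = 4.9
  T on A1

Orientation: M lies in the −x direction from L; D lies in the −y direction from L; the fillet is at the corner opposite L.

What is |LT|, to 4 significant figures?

41.93

L is at the origin; L and M share the same y with |LM| = 34.7 and M on the −x side, so M = (-34.70, 0.000). L and D share the same x with |LD| = 29.5 and D on the −y side, so D = (0.000, -29.50). The virtual corner opposite L is at (-34.70, -29.50). The tangent condition forces AZ to be normal to MZ and tangency of A1 to TD means the radius AT is perpendicular to TD, with radius 4.9, so the center A sits 4.9 in from both sides at A = (-29.80, -24.60). That places the tangent points at Z = (-34.70, -24.60) on MZ and T = (-29.80, -29.50) on TD. Then |LT| = |T − L| = 41.93.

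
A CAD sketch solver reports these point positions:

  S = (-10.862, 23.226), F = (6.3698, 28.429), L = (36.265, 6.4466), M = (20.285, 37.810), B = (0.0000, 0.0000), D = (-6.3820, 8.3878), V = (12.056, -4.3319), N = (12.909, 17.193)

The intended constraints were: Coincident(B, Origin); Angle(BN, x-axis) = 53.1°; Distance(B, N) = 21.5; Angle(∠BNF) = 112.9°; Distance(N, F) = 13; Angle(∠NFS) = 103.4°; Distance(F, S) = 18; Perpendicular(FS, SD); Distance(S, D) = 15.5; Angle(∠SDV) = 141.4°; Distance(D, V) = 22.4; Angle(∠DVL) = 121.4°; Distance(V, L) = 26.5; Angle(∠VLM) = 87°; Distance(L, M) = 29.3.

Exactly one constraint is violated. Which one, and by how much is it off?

Distance(L, M) = 29.3 — off by 5.90.

B = (0.00, 0.00) ✓; BN at 53.10° ✓; |BN| = 21.50 ✓; ∠BNF = 112.9° ✓; |NF| = 13.00 ✓; ∠NFS = 103.4° ✓; |FS| = 18.00 ✓; ∠(FS, SD) = 90.00° ✓; |SD| = 15.50 ✓; ∠SDV = 141.4° ✓; |DV| = 22.40 ✓; ∠DVL = 121.4° ✓; |VL| = 26.50 ✓; ∠VLM = 87.00° ✓; |LM| = 35.20 ✗.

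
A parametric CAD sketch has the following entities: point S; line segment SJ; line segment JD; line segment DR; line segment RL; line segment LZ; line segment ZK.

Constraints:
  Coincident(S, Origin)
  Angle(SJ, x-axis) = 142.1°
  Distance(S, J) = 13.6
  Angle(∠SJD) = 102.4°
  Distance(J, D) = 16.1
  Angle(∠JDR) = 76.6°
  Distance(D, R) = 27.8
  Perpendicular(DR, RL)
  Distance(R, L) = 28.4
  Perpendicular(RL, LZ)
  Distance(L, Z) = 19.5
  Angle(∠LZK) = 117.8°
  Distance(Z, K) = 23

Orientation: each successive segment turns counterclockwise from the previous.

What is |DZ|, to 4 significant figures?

29.59

S is at the origin; SJ runs at 142.1° with length 13.6, so J = (-10.73, 8.354). ∠SJD = 102.4° gives JD at -140.3° from the x-axis; with |JD| = 16.1, D = (-23.12, -1.930). ∠JDR = 76.6° gives DR at -36.90° from the x-axis; with |DR| = 27.8, R = (-0.8876, -18.62). DR ⟂ RL, so RL runs at 53.10°; with |RL| = 28.4, L = (16.16, 4.089). The perpendicularity gives LZ at right angles to RL, so LZ runs at 143.1°; with |LZ| = 19.5, Z = (0.5704, 15.80). Then |DZ| = |Z − D| = 29.59.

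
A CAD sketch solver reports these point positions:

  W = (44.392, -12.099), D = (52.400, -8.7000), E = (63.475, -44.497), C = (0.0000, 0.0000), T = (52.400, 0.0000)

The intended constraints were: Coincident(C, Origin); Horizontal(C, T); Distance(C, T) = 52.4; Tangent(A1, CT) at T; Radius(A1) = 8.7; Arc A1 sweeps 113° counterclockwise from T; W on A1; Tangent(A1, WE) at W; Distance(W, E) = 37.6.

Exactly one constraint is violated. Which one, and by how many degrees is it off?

Tangent(A1, WE) at W — off by 7.50°.

C = (0.00, 0.00) ✓; C.y = 0.00, T.y = 0.00 ✓; |CT| = 52.40 ✓; ∠(DT, TC) = 90.00° ✓; |DT| = 8.700 ✓; bearing(D→W) − bearing(D→T) = 113.0° ✓; |DW| = 8.699 ✓; ∠(DW, WE) = 82.50° ✗; |WE| = 37.60 ✓.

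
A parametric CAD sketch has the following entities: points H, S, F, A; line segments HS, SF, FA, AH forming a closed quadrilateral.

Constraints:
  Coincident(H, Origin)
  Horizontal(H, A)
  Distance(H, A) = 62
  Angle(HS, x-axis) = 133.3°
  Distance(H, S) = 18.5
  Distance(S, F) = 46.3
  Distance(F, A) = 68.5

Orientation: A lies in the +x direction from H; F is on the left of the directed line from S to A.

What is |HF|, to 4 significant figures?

52.56

Checks: |SF| = 46.30 ✓; |FA| = 68.50 ✓.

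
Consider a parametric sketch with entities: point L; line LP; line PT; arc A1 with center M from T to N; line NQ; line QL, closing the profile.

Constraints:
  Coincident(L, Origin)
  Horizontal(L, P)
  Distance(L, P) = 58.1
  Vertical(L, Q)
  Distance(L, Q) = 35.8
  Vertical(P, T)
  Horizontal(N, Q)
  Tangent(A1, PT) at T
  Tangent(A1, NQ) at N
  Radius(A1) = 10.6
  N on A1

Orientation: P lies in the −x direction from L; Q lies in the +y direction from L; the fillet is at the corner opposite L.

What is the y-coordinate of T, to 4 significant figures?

25.20

L is at the origin; LP is horizontal with |LP| = 58.1 and P on the −x side, so P = (-58.10, 0.000). LQ is vertical with |LQ| = 35.8 and Q on the +y side, so Q = (0.000, 35.80). The virtual corner opposite L is at (-58.10, 35.80). Since A1 is tangent to PT there, MT ⟂ PT and the tangent condition forces MN to be normal to NQ, with radius 10.6, so the center M sits 10.6 in from both sides at M = (-47.50, 25.20). That places the tangent points at T = (-58.10, 25.20) on PT and N = (-47.50, 35.80) on NQ. So T.y = 25.20.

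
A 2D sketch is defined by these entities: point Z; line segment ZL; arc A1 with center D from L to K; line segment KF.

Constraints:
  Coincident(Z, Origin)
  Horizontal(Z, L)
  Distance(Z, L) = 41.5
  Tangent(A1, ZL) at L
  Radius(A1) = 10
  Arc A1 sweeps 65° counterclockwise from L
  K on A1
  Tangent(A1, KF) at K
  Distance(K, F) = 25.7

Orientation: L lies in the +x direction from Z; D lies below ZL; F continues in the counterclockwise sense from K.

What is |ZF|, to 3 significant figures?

36.2

On A1, L sits at bearing 90° from D; a 65° counterclockwise sweep puts K at bearing 155°, so K = D + 10.0·(cos 155°, sin 155°) = (32.4, -5.77). A1 meets KF tangentially, so DK is at right angles to KF, so KF runs along (−sin 155°, cos 155°); with |KF| = 25.7, F = (21.6, -29.1). Then |ZF| = |F − Z| = 36.2.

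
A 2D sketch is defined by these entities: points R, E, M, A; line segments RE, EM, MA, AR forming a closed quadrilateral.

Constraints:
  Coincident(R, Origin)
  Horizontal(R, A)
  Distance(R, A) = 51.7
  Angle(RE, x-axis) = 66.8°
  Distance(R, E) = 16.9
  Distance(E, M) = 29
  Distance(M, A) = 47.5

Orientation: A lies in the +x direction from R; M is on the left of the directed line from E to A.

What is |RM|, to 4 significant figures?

45.59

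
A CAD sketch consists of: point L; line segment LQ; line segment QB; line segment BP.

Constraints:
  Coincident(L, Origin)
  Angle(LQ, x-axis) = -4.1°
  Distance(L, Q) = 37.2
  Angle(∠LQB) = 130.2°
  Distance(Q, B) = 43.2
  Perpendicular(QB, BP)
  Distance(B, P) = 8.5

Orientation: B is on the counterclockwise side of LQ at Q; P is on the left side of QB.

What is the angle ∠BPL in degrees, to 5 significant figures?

106.50°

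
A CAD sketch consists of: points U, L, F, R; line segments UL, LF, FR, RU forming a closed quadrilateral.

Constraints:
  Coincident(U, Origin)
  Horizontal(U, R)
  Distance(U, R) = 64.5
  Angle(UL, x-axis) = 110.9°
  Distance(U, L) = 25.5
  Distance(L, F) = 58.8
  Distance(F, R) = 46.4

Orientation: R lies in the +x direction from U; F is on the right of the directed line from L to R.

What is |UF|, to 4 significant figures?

34.69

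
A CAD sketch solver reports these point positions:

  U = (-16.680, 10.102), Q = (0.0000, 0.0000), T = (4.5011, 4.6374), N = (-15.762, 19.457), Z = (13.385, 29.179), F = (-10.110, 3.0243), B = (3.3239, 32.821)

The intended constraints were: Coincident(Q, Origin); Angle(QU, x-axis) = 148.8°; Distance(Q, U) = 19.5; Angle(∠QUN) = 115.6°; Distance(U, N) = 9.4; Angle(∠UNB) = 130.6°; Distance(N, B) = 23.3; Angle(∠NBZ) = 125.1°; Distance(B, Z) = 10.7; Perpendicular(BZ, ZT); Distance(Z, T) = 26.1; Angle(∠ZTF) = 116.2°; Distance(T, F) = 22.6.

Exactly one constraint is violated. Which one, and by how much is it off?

Distance(T, F) = 22.6 — off by 7.90.

Q = (0.00, 0.00) ✓; QU at 148.8° ✓; |QU| = 19.50 ✓; ∠QUN = 115.6° ✓; |UN| = 9.400 ✓; ∠UNB = 130.6° ✓; |NB| = 23.30 ✓; ∠NBZ = 125.1° ✓; |BZ| = 10.70 ✓; ∠(BZ, ZT) = 90.00° ✓; |ZT| = 26.10 ✓; ∠ZTF = 116.2° ✓; |TF| = 14.70 ✗.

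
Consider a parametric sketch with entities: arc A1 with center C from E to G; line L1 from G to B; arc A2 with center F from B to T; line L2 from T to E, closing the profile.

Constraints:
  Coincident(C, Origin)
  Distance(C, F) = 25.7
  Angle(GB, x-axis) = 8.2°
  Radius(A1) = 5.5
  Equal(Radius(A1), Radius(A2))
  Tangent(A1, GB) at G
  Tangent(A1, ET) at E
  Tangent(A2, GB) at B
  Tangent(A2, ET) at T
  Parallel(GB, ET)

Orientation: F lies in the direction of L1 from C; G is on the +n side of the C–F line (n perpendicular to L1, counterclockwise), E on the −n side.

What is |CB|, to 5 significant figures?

26.282

The slot axis is L1's direction at 8.2°, so u = (cos 8.2°, sin 8.2°) = (0.98978, 0.14263) and n = (−sin 8.2°, cos 8.2°) = (-0.14263, 0.98978). C is at the origin and F lies 25.7 along u from C, so F = 25.7·u = (25.437, 3.6656). Tangency of A1 to both parallel lines with radius 5.5 puts G and E at C ± 5.5·n: G = (-0.78446, 5.4438), E = (0.78446, -5.4438). Equal radii place B and T the same way about F: B = F + 5.5·n = (24.653, 9.1093), T = F − 5.5·n = (26.222, -1.7782). Then |CB| = |B − C| = 26.282.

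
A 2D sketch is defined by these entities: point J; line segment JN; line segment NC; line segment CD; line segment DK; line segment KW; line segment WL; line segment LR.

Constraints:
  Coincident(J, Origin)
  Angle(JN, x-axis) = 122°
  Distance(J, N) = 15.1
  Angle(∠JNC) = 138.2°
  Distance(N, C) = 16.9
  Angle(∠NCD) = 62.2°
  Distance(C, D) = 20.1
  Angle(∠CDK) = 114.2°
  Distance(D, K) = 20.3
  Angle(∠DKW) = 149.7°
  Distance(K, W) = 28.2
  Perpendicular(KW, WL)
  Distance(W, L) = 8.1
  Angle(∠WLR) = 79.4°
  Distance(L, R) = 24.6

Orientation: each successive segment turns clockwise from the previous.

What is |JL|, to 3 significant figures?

25.9

∠DKW = 149.7° gives KW at -134° from the x-axis; with |KW| = 28.2, W = (-13.4, -22.9). KW is perpendicular to WL, so WL runs at 136°; with |WL| = 8.1, L = (-19.2, -17.3). Then |JL| = |L − J| = 25.9.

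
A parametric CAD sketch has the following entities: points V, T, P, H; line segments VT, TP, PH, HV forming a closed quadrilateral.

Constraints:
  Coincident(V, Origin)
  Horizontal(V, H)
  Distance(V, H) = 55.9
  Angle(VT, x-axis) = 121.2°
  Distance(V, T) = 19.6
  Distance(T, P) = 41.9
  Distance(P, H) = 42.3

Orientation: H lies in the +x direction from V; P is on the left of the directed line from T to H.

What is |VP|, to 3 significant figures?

43.3

Checks: |TP| = 41.90 ✓; |PH| = 42.30 ✓.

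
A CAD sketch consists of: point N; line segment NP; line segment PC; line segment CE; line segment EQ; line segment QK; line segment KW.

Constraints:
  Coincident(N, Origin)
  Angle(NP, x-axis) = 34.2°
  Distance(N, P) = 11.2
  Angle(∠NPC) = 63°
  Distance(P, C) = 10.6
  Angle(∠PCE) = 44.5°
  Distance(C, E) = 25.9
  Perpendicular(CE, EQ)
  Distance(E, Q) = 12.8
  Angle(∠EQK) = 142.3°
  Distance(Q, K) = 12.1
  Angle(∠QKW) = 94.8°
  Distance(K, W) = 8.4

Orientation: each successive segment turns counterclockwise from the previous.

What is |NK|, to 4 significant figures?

26.72

N is at the origin; NP runs at 34.2° with length 11.2, so P = (9.263, 6.295). ∠NPC = 63.0° gives PC at 151.2° from the x-axis; with |PC| = 10.6, C = (-0.02555, 11.40). ∠PCE = 44.5° gives CE at -73.30° from the x-axis; with |CE| = 25.9, E = (7.417, -13.41). CE is perpendicular to EQ, so EQ runs at 16.70°; with |EQ| = 12.8, Q = (19.68, -9.727). ∠EQK = 142.3° gives QK at 54.40° from the x-axis; with |QK| = 12.1, K = (26.72, 0.1111). Then |NK| = |K − N| = 26.72.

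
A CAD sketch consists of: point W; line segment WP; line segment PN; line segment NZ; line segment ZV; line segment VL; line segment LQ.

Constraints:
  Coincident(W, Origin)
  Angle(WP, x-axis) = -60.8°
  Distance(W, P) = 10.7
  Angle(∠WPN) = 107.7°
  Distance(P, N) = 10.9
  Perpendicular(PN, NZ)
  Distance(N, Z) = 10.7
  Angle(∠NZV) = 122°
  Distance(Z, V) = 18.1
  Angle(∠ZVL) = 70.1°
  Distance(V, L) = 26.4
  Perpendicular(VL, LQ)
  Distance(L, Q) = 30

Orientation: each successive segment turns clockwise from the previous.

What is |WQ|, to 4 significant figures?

31.54

∠ZVL = 70.1° gives VL at -31.00° from the x-axis; with |VL| = 26.4, L = (16.07, -5.824). The perpendicularity gives LQ at right angles to VL, so LQ runs at -121.0°; with |LQ| = 30.0, Q = (0.6224, -31.54). Then |WQ| = |Q − W| = 31.54.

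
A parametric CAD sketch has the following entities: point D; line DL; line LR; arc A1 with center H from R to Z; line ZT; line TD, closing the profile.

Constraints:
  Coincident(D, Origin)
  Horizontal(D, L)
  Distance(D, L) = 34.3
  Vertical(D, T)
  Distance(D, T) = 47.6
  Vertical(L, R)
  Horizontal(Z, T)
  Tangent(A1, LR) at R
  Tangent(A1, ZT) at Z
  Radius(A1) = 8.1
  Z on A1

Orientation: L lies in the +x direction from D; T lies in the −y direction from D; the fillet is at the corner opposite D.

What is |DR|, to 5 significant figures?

52.314

D is at the origin; DL is horizontal with |DL| = 34.3 and L on the +x side, so L = (34.300, 0.0000). D and T share the same x with |DT| = 47.6 and T on the −y side, so T = (0.0000, -47.600). The virtual corner opposite D is at (34.300, -47.600). Tangency of A1 to LR means the radius HR is perpendicular to LR and A1 meets ZT tangentially, so HZ is at right angles to ZT, with radius 8.1, so the center H sits 8.1 in from both sides at H = (26.200, -39.500). That places the tangent points at R = (34.300, -39.500) on LR and Z = (26.200, -47.600) on ZT. Then |DR| = |R − D| = 52.314.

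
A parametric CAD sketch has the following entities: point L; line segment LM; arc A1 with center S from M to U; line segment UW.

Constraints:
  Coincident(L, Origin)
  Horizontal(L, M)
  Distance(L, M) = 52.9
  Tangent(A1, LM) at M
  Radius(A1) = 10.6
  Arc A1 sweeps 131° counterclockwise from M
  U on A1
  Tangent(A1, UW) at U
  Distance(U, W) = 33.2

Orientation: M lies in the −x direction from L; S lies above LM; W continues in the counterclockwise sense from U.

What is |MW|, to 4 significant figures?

44.78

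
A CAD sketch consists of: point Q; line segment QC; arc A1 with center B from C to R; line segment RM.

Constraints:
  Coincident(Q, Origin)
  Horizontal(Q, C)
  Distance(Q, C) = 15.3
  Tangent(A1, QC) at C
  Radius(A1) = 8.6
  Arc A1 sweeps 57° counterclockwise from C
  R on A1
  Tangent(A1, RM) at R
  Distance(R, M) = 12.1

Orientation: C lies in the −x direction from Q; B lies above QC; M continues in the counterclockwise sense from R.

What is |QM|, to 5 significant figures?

14.143

On A1, C sits at bearing -90° from B; a 57° counterclockwise sweep puts R at bearing -33°, so R = B + 8.6·(cos -33°, sin -33°) = (-8.0874, 3.9161). Tangency of A1 to RM means the radius BR is perpendicular to RM, so RM runs along (−sin -33°, cos -33°); with |RM| = 12.1, M = (-1.4973, 14.064). Then |QM| = |M − Q| = 14.143.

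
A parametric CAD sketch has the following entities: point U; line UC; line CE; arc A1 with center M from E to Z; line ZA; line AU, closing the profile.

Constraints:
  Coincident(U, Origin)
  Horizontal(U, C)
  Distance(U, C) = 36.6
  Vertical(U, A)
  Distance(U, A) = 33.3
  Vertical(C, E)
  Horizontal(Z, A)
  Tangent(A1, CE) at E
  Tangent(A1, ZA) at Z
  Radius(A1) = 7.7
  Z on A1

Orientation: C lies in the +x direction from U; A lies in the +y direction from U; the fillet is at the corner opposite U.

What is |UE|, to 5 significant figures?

44.665

The virtual corner opposite U is at (36.600, 33.300). Since A1 is tangent to CE there, ME ⟂ CE and A1 meets ZA tangentially, so MZ is at right angles to ZA, with radius 7.7, so the center M sits 7.7 in from both sides at M = (28.900, 25.600). That places the tangent points at E = (36.600, 25.600) on CE and Z = (28.900, 33.300) on ZA. Then |UE| = |E − U| = 44.665.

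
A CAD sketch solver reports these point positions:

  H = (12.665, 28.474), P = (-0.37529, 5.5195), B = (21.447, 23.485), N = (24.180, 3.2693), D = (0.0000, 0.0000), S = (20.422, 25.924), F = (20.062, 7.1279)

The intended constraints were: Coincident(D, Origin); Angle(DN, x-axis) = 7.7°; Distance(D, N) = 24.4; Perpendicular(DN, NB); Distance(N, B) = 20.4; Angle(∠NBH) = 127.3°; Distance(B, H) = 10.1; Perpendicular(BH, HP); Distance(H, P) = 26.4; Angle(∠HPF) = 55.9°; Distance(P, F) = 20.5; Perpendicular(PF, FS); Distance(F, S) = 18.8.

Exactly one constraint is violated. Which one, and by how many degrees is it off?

Perpendicular(PF, FS) — off by 5.60°.

D = (0.00, 0.00) ✓; DN at 7.700° ✓; |DN| = 24.40 ✓; ∠(DN, NB) = 90.00° ✓; |NB| = 20.40 ✓; ∠NBH = 127.3° ✓; |BH| = 10.10 ✓; ∠(BH, HP) = 90.00° ✓; |HP| = 26.40 ✓; ∠HPF = 55.90° ✓; |PF| = 20.50 ✓; ∠(PF, FS) = 84.40° ✗; |FS| = 18.80 ✓.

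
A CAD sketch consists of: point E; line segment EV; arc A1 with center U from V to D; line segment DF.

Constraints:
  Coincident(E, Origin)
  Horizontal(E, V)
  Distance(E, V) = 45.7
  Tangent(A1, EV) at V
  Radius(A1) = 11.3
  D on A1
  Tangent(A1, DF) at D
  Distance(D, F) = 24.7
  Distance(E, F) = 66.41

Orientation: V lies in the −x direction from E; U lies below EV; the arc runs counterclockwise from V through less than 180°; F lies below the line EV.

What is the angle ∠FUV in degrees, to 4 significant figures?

159.2°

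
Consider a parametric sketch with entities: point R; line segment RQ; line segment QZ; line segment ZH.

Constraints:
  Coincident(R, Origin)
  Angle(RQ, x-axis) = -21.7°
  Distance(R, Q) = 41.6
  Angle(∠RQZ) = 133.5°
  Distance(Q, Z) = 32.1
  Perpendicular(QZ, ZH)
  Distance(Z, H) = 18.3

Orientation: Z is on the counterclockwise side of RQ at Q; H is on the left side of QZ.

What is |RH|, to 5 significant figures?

61.886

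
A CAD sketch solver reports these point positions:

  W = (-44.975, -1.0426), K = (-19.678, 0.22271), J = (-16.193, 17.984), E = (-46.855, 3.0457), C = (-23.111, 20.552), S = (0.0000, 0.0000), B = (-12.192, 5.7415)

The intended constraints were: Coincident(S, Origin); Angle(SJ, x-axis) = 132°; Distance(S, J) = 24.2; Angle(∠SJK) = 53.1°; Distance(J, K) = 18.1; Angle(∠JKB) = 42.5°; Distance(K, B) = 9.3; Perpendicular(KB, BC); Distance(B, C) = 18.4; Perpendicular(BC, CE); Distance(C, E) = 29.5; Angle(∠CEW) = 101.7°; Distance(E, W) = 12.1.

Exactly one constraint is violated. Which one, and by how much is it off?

Distance(E, W) = 12.1 — off by 7.60.

S = (0.00, 0.00) ✓; SJ at 132.0° ✓; |SJ| = 24.20 ✓; ∠SJK = 53.10° ✓; |JK| = 18.10 ✓; ∠JKB = 42.50° ✓; |KB| = 9.300 ✓; ∠(KB, BC) = 90.00° ✓; |BC| = 18.40 ✓; ∠(BC, CE) = 90.00° ✓; |CE| = 29.50 ✓; ∠CEW = 101.7° ✓; |EW| = 4.500 ✗.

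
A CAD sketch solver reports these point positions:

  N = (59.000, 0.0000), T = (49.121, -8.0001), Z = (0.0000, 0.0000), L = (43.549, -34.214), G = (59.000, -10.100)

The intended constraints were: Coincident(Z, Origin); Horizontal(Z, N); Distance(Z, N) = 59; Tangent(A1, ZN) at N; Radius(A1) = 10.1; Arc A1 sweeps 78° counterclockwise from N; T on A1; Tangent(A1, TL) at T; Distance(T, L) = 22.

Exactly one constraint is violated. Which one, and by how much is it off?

Distance(T, L) = 22 — off by 4.80.

Z = (0.00, 0.00) ✓; Z.y = 0.00, N.y = 0.00 ✓; |ZN| = 59.00 ✓; ∠(GN, NZ) = 90.00° ✓; |GN| = 10.10 ✓; bearing(G→T) − bearing(G→N) = 78.00° ✓; |GT| = 10.10 ✓; ∠(GT, TL) = 90.00° ✓; |TL| = 26.80 ✗.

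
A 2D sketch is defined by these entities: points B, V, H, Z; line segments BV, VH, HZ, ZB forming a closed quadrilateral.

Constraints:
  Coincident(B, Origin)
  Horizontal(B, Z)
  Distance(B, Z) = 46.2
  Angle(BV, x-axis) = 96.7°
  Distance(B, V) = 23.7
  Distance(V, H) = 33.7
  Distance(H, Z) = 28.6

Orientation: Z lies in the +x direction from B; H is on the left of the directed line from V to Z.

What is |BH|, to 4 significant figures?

39.26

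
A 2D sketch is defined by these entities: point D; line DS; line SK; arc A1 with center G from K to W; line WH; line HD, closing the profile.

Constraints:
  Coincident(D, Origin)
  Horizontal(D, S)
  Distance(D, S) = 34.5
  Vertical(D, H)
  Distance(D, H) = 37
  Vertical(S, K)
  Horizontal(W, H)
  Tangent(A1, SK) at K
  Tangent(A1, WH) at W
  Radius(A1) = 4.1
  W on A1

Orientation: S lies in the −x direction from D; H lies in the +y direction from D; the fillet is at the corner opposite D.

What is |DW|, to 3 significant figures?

47.9

The virtual corner opposite D is at (-34.5, 37.0). Since A1 is tangent to SK there, GK ⟂ SK and the tangent condition forces GW to be normal to WH, with radius 4.1, so the center G sits 4.1 in from both sides at G = (-30.4, 32.9). That places the tangent points at K = (-34.5, 32.9) on SK and W = (-30.4, 37.0) on WH. Then |DW| = |W − D| = 47.9.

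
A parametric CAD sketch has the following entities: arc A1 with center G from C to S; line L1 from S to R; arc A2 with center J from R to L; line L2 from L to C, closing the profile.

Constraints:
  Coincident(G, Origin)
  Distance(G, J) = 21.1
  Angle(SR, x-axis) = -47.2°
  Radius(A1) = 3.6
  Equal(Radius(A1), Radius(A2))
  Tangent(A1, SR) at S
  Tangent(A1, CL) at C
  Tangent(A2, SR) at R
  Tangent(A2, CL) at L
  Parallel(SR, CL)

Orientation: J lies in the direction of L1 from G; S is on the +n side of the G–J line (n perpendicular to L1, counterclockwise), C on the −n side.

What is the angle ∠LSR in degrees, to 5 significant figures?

18.841°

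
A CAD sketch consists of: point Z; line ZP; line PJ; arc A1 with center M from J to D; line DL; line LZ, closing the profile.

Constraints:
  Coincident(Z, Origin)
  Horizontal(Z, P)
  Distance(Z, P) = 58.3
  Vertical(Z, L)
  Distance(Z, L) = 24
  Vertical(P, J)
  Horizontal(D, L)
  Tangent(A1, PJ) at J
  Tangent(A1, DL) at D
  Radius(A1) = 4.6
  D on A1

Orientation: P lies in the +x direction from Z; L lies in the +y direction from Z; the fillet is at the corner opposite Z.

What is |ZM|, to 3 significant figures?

57.1

Z is at the origin; Z and P share the same y with |ZP| = 58.3 and P on the +x side, so P = (58.3, 0.00). ZL is vertical with |ZL| = 24.0 and L on the +y side, so L = (0.00, 24.0). The virtual corner opposite Z is at (58.3, 24.0). A1 meets PJ tangentially, so MJ is at right angles to PJ and A1 meets DL tangentially, so MD is at right angles to DL, with radius 4.6, so the center M sits 4.6 in from both sides at M = (53.7, 19.4). Then |ZM| = |M − Z| = 57.1.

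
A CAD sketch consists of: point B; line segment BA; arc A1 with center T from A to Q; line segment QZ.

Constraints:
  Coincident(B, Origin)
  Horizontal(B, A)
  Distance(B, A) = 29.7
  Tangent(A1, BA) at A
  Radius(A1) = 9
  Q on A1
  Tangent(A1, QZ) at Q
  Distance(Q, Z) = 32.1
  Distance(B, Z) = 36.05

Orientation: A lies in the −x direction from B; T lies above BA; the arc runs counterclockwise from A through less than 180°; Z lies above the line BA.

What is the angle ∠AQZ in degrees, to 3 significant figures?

147°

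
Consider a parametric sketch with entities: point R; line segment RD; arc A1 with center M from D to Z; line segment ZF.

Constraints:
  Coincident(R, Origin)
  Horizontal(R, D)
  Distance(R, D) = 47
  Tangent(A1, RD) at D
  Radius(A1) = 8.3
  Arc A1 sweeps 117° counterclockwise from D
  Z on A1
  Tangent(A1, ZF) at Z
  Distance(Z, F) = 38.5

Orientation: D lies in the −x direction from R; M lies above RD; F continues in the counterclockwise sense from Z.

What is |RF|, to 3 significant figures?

73.5

On A1, D sits at bearing -90° from M; a 117° counterclockwise sweep puts Z at bearing 27°, so Z = M + 8.3·(cos 27°, sin 27°) = (-39.6, 12.1). Tangency of A1 to ZF means the radius MZ is perpendicular to ZF, so ZF runs along (−sin 27°, cos 27°); with |ZF| = 38.5, F = (-57.1, 46.4). Then |RF| = |F − R| = 73.5.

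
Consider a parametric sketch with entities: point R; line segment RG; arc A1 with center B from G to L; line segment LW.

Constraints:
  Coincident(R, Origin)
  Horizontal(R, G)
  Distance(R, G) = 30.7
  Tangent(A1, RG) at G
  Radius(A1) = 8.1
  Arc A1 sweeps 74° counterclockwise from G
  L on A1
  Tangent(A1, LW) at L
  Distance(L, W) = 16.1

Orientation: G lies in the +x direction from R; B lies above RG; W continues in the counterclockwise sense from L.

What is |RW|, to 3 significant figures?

47.9

R is at the origin; R and G share the same y with |RG| = 30.7 and G on the +x side, so G = (30.7, 0.00). Tangency of A1 to RG means the radius BG is perpendicular to RG, so B = G + (0, 8.1) = (30.7, 8.10). On A1, G sits at bearing -90° from B; a 74° counterclockwise sweep puts L at bearing -16°, so L = B + 8.1·(cos -16°, sin -16°) = (38.5, 5.87). The tangent condition forces BL to be normal to LW, so LW runs along (−sin -16°, cos -16°); with |LW| = 16.1, W = (42.9, 21.3). Then |RW| = |W − R| = 47.9.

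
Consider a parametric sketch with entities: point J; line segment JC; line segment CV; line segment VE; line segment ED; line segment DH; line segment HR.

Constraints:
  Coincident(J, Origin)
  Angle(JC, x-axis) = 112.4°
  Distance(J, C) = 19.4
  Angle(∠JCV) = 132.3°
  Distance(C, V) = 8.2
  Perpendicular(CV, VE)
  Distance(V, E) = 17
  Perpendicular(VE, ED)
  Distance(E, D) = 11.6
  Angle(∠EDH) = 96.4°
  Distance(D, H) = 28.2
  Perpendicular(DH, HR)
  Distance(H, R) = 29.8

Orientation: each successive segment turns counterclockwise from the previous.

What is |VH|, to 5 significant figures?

18.409

J is at the origin; JC runs at 112.4° with length 19.4, so C = (-7.3928, 17.936). ∠JCV = 132.3° gives CV at 160.10° from the x-axis; with |CV| = 8.2, V = (-15.103, 20.727). CV is perpendicular to VE, so VE runs at -109.90°; with |VE| = 17.0, E = (-20.890, 4.7424). The perpendicularity gives ED at right angles to VE, so ED runs at -19.900°; with |ED| = 11.6, D = (-9.9822, 0.79400). ∠EDH = 96.4° gives DH at 63.700° from the x-axis; with |DH| = 28.2, H = (2.5124, 26.075). Then |VH| = |H − V| = 18.409.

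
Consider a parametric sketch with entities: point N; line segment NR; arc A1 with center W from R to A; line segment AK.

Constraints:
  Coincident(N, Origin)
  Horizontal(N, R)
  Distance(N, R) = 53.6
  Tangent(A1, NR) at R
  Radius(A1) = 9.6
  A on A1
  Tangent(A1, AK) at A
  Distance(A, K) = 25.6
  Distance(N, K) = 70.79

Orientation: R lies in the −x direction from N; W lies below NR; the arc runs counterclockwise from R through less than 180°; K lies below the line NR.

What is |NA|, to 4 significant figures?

64.02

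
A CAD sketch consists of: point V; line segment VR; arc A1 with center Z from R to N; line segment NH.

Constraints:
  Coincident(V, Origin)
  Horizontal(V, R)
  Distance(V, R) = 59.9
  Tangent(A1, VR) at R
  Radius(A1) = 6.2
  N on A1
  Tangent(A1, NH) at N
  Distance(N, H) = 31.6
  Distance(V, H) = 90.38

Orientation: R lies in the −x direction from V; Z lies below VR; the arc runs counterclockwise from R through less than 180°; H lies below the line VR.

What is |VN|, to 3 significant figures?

64.1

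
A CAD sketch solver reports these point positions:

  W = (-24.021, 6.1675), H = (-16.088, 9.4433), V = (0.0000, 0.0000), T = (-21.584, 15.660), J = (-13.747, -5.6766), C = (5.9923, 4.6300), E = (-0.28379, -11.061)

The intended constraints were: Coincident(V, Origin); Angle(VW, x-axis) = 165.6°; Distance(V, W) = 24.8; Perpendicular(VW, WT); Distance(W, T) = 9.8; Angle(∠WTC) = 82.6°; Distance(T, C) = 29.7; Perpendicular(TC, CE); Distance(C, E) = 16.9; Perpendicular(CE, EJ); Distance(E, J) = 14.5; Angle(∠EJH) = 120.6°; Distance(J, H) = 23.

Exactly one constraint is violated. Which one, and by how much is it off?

Distance(J, H) = 23 — off by 7.70.

V = (0.00, 0.00) ✓; VW at 165.6° ✓; |VW| = 24.80 ✓; ∠(VW, WT) = 90.00° ✓; |WT| = 9.800 ✓; ∠WTC = 82.60° ✓; |TC| = 29.70 ✓; ∠(TC, CE) = 90.00° ✓; |CE| = 16.90 ✓; ∠(CE, EJ) = 90.00° ✓; |EJ| = 14.50 ✓; ∠EJH = 120.6° ✓; |JH| = 15.30 ✗.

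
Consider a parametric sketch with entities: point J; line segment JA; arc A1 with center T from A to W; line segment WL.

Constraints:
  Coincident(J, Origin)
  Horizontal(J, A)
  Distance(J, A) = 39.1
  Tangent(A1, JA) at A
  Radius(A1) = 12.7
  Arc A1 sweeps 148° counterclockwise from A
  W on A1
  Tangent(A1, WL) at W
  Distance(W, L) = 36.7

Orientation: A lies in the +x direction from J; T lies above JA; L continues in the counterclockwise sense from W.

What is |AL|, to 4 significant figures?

49.37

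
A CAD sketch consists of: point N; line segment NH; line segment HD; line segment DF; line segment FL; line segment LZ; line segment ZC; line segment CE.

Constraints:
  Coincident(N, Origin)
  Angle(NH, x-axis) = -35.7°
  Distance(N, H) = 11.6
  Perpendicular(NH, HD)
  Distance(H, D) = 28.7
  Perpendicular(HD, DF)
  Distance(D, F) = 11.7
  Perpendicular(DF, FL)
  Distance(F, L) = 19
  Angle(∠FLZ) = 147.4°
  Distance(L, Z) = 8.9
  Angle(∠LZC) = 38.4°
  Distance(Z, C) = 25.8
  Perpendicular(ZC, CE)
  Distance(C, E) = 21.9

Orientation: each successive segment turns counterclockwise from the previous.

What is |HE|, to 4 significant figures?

39.82

N is at the origin; NH runs at -35.7° with length 11.6, so H = (9.420, -6.769). The perpendicularity gives HD at right angles to NH, so HD runs at 54.30°; with |HD| = 28.7, D = (26.17, 16.54). The perpendicularity gives DF at right angles to HD, so DF runs at 144.3°; with |DF| = 11.7, F = (16.67, 23.37). DF ⟂ FL, so FL runs at -125.7°; with |FL| = 19.0, L = (5.579, 7.936). ∠FLZ = 147.4° gives LZ at -93.10° from the x-axis; with |LZ| = 8.9, Z = (5.098, -0.9514). ∠LZC = 38.4° gives ZC at 48.50° from the x-axis; with |ZC| = 25.8, C = (22.19, 18.37). ZC ⟂ CE, so CE runs at 138.5°; with |CE| = 21.9, E = (5.791, 32.88). Then |HE| = |E − H| = 39.82.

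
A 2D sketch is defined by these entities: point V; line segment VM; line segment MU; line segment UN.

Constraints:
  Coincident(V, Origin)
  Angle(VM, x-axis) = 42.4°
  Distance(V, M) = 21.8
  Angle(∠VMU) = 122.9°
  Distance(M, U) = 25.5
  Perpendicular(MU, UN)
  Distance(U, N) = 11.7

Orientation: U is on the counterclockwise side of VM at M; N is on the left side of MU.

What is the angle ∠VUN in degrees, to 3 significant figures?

63.9°

V is at the origin; VM runs at 42.4° with length 21.8, so M = 21.8·(cos 42.4°, sin 42.4°) = (16.1, 14.7). ∠VMU = 122.9°, so MU runs at 42.4° + (180° − 122.9°) = 99.5° from the x-axis; with |MU| = 25.5, U = M + 25.5·(cos 99.5°, sin 99.5°) = (11.9, 39.9). The perpendicularity gives UN at right angles to MU; with |UN| = 11.7 on the left of MU, N = U + 11.7·(-0.986, -0.165) = (0.350, 37.9). Then cos ∠VUN = UV·UN / (|UV||UN|), giving 63.9°.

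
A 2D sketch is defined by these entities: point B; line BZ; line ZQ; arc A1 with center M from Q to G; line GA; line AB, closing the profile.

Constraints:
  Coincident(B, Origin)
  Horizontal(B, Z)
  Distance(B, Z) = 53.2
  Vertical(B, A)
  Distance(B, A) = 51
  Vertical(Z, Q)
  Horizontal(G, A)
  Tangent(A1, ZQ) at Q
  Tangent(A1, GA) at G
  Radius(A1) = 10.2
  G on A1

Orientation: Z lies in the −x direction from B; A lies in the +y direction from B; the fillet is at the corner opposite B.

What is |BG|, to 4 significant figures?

66.71

B is at the origin; BZ is horizontal with |BZ| = 53.2 and Z on the −x side, so Z = (-53.20, 0.000). BA is vertical with |BA| = 51.0 and A on the +y side, so A = (0.000, 51.00). The virtual corner opposite B is at (-53.20, 51.00). Since A1 is tangent to ZQ there, MQ ⟂ ZQ and since A1 is tangent to GA there, MG ⟂ GA, with radius 10.2, so the center M sits 10.2 in from both sides at M = (-43.00, 40.80). That places the tangent points at Q = (-53.20, 40.80) on ZQ and G = (-43.00, 51.00) on GA. Then |BG| = |G − B| = 66.71.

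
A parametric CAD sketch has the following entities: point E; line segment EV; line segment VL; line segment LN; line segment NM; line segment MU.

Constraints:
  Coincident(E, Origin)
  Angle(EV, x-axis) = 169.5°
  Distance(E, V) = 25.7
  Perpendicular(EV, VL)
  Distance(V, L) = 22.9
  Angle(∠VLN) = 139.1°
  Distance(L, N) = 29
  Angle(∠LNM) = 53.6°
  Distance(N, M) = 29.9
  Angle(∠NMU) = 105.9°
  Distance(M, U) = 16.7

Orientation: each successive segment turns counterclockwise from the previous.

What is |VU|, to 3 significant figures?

13.3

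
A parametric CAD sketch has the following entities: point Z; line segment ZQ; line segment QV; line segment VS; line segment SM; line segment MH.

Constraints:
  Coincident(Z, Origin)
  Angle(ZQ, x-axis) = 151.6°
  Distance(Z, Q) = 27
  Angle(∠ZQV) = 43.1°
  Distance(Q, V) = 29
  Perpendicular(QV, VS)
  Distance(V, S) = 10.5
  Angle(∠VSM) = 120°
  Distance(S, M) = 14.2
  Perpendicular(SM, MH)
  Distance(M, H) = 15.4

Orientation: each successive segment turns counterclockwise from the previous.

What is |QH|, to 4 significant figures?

9.961

∠VSM = 120.0° gives SM at 78.50° from the x-axis; with |SM| = 14.2, M = (-1.760, 2.587). SM is perpendicular to MH, so MH runs at 168.5°; with |MH| = 15.4, H = (-16.85, 5.657). Then |QH| = |H − Q| = 9.961.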